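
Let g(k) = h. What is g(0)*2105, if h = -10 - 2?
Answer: -25260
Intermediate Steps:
h = -12
g(k) = -12
g(0)*2105 = -12*2105 = -25260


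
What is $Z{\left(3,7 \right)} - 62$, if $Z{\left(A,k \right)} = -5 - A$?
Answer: $-70$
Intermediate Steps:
$Z{\left(3,7 \right)} - 62 = \left(-5 - 3\right) - 62 = -8 - 62 = -70$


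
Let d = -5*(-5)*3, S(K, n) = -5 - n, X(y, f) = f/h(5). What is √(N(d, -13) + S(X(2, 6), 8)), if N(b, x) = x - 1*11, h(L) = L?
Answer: I*√37 ≈ 6.0828*I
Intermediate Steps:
X(y, f) = f/5
d = 75 (d = 25*3 = 75)
N(b, x) = -11 + x (N(b, x) = x - 11 = -11 + x)
√(N(d, -13) + S(X(2, 6), 8)) = √((-11 - 13) + (-5 - 1*8)) = √(-24 + (-5 - 8)) = √(-24 - 13) = √(-37) = I*√37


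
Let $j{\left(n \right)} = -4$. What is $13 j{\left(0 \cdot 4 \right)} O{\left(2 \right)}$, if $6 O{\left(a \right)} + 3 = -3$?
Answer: $52$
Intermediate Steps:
$O{\left(a \right)} = -1$ ($O{\left(a \right)} = - \frac{1}{2} + \frac{1}{6} \left(-3\right) = - \frac{1}{2} - \frac{1}{2} = -1$)
$13 j{\left(0 \cdot 4 \right)} O{\left(2 \right)} = 13 \left(-4\right) \left(-1\right) = \left(-52\right) \left(-1\right) = 52$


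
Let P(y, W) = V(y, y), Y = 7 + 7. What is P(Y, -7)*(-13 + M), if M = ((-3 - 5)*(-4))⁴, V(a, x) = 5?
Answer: 5242815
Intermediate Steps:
Y = 14
P(y, W) = 5
M = 1048576 (M = (-8*(-4))⁴ = 32⁴ = 1048576)
P(Y, -7)*(-13 + M) = 5*(-13 + 1048576) = 5*1048563 = 5242815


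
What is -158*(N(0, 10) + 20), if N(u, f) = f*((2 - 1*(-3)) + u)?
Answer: -11060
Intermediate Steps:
N(u, f) = f*(5 + u) (N(u, f) = f*((2 + 3) + u) = f*(5 + u))
-158*(N(0, 10) + 20) = -158*(10*(5 + 0) + 20) = -158*(10*5 + 20) = -158*(50 + 20) = -158*70 = -11060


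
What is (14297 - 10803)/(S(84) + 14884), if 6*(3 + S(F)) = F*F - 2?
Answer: 5241/24085 ≈ 0.21760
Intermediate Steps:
S(F) = -10/3 + F²/6 (S(F) = -3 + (F*F - 2)/6 = -3 + (F² - 2)/6 = -3 + (-2 + F²)/6 = -3 + (-⅓ + F²/6) = -10/3 + F²/6)
(14297 - 10803)/(S(84) + 14884) = (14297 - 10803)/((-10/3 + (⅙)*84²) + 14884) = 3494/((-10/3 + (⅙)*7056) + 14884) = 3494/((-10/3 + 1176) + 14884) = 3494/(3518/3 + 14884) = 3494/(48170/3) = 3494*(3/48170) = 5241/24085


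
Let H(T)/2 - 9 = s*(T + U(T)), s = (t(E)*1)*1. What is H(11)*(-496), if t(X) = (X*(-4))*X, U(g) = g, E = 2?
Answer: 340256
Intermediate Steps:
t(X) = -4*X² (t(X) = (-4*X)*X = -4*X²)
s = -16 (s = (-4*2²*1)*1 = (-4*4*1)*1 = -16*1*1 = -16*1 = -16)
H(T) = 18 - 64*T (H(T) = 18 + 2*(-16*(T + T)) = 18 + 2*(-32*T) = 18 - 64*T)
H(11)*(-496) = (18 - 64*11)*(-496) = (18 - 704)*(-496) = -686*(-496) = 340256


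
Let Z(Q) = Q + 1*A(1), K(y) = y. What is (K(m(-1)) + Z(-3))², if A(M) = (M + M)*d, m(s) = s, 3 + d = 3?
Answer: 16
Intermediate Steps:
d = 0 (d = -3 + 3 = 0)
A(M) = 0 (A(M) = (M + M)*0 = (2*M)*0 = 0)
Z(Q) = Q (Z(Q) = Q + 1*0 = Q + 0 = Q)
(K(m(-1)) + Z(-3))² = (-1 - 3)² = (-4)² = 16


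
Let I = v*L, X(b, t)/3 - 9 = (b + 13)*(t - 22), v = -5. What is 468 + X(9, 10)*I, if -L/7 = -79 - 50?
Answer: 3454443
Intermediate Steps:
L = 903 (L = -7*(-79 - 50) = -7*(-129) = 903)
X(b, t) = 27 + 3*(-22 + t)*(13 + b) (X(b, t) = 27 + 3*((b + 13)*(t - 22)) = 27 + 3*((13 + b)*(-22 + t)) = 27 + 3*((-22 + t)*(13 + b)) = 27 + 3*(-22 + t)*(13 + b))
I = -4515 (I = -5*903 = -4515)
468 + X(9, 10)*I = 468 + (-831 - 66*9 + 39*10 + 3*9*10)*(-4515) = 468 + (-831 - 594 + 390 + 270)*(-4515) = 468 - 765*(-4515) = 468 + 3453975 = 3454443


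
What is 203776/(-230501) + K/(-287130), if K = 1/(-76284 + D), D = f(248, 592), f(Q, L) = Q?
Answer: -4448881785953179/5032347776956680 ≈ -0.88406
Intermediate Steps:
D = 248
K = -1/76036 (K = 1/(-76284 + 248) = 1/(-76036) = -1/76036 ≈ -1.3152e-5)
203776/(-230501) + K/(-287130) = 203776/(-230501) - 1/76036/(-287130) = 203776*(-1/230501) - 1/76036*(-1/287130) = -203776/230501 + 1/21832216680 = -4448881785953179/5032347776956680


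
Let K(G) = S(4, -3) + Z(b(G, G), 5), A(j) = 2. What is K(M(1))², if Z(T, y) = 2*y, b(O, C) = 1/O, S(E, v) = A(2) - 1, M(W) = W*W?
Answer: 121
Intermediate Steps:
M(W) = W²
S(E, v) = 1 (S(E, v) = 2 - 1 = 1)
K(G) = 11 (K(G) = 1 + 2*5 = 1 + 10 = 11)
K(M(1))² = 11² = 121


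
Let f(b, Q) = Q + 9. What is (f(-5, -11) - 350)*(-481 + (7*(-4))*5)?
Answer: 218592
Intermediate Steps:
f(b, Q) = 9 + Q
(f(-5, -11) - 350)*(-481 + (7*(-4))*5) = ((9 - 11) - 350)*(-481 + (7*(-4))*5) = (-2 - 350)*(-481 - 28*5) = -352*(-481 - 140) = -352*(-621) = 218592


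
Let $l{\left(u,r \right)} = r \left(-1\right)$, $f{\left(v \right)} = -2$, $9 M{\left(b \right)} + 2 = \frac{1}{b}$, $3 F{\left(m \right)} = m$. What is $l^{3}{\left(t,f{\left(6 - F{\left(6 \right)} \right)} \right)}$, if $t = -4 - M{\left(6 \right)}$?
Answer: $8$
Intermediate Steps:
$F{\left(m \right)} = \frac{m}{3}$
$M{\left(b \right)} = - \frac{2}{9} + \frac{1}{9 b}$
$t = - \frac{205}{54}$ ($t = -4 - \frac{1 - 12}{9 \cdot 6} = -4 - \frac{1}{9} \cdot \frac{1}{6} \left(1 - 12\right) = -4 - \frac{1}{9} \cdot \frac{1}{6} \left(-11\right) = -4 - - \frac{11}{54} = -4 + \frac{11}{54} = - \frac{205}{54} \approx -3.7963$)
$l{\left(u,r \right)} = - r$
$l^{3}{\left(t,f{\left(6 - F{\left(6 \right)} \right)} \right)} = \left(\left(-1\right) \left(-2\right)\right)^{3} = 2^{3} = 8$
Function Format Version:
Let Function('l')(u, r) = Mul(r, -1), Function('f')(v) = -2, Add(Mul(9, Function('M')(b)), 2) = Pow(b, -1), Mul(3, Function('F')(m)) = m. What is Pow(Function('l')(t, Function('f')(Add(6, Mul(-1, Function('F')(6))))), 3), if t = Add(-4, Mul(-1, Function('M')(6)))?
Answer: 8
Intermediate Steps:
Function('F')(m) = Mul(Rational(1, 3), m)
Function('M')(b) = Add(Rational(-2, 9), Mul(Rational(1, 9), Pow(b, -1)))
t = Rational(-205, 54) (t = Add(-4, Mul(-1, Mul(Rational(1, 9), Pow(6, -1), Add(1, Mul(-2, 6))))) = Add(-4, Mul(-1, Mul(Rational(1, 9), Rational(1, 6), Add(1, -12)))) = Add(-4, Mul(-1, Mul(Rational(1, 9), Rational(1, 6), -11))) = Add(-4, Mul(-1, Rational(-11, 54))) = Add(-4, Rational(11, 54)) = Rational(-205, 54) ≈ -3.7963)
Function('l')(u, r) = Mul(-1, r)
Pow(Function('l')(t, Function('f')(Add(6, Mul(-1, Function('F')(6))))), 3) = Pow(Mul(-1, -2), 3) = Pow(2, 3) = 8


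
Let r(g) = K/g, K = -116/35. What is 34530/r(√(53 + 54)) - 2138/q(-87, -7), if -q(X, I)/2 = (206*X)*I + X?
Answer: 1069/125367 - 604275*√107/58 ≈ -1.0777e+5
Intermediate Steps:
q(X, I) = -2*X - 412*I*X (q(X, I) = -2*((206*X)*I + X) = -2*(206*I*X + X) = -2*(X + 206*I*X) = -2*X - 412*I*X)
K = -116/35 (K = -116*1/35 = -116/35 ≈ -3.3143)
r(g) = -116/(35*g)
34530/r(√(53 + 54)) - 2138/q(-87, -7) = 34530/((-116/(35*√(53 + 54)))) - 2138*1/(174*(1 + 206*(-7))) = 34530/((-116*√107/107/35)) - 2138*1/(174*(1 - 1442)) = 34530/((-116*√107/3745)) - 2138/((-2*(-87)*(-1441))) = 34530/((-116*√107/3745)) - 2138/(-250734) = 34530*(-35*√107/116) - 2138*(-1/250734) = -604275*√107/58 + 1069/125367 = 1069/125367 - 604275*√107/58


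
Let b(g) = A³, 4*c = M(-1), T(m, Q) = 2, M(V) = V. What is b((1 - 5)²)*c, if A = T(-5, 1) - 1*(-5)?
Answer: -343/4 ≈ -85.750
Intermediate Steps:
c = -¼ (c = (¼)*(-1) = -¼ ≈ -0.25000)
A = 7 (A = 2 - 1*(-5) = 2 + 5 = 7)
b(g) = 343 (b(g) = 7³ = 343)
b((1 - 5)²)*c = 343*(-¼) = -343/4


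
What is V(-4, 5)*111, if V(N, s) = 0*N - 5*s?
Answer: -2775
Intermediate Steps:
V(N, s) = -5*s (V(N, s) = 0 - 5*s = -5*s)
V(-4, 5)*111 = -5*5*111 = -25*111 = -2775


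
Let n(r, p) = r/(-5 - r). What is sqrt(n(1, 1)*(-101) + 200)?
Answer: sqrt(7806)/6 ≈ 14.725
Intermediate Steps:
sqrt(n(1, 1)*(-101) + 200) = sqrt(-1*1/(5 + 1)*(-101) + 200) = sqrt(-1*1/6*(-101) + 200) = sqrt(-1*1*1/6*(-101) + 200) = sqrt(-1/6*(-101) + 200) = sqrt(101/6 + 200) = sqrt(1301/6) = sqrt(7806)/6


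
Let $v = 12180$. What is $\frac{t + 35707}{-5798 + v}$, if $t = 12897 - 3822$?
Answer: $\frac{22391}{3191} \approx 7.0169$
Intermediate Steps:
$t = 9075$ ($t = 12897 - 3822 = 9075$)
$\frac{t + 35707}{-5798 + v} = \frac{9075 + 35707}{-5798 + 12180} = \frac{44782}{6382} = 44782 \cdot \frac{1}{6382} = \frac{22391}{3191}$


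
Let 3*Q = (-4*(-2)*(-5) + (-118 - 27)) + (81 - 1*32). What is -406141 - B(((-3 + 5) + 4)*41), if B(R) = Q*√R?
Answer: -406141 + 136*√246/3 ≈ -4.0543e+5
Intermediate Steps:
Q = -136/3 (Q = ((-4*(-2)*(-5) + (-118 - 27)) + (81 - 1*32))/3 = ((8*(-5) - 145) + (81 - 32))/3 = ((-40 - 145) + 49)/3 = (-185 + 49)/3 = (⅓)*(-136) = -136/3 ≈ -45.333)
B(R) = -136*√R/3
-406141 - B(((-3 + 5) + 4)*41) = -406141 - (-136)*√(((-3 + 5) + 4)*41)/3 = -406141 - (-136)*√((2 + 4)*41)/3 = -406141 - (-136)*√(6*41)/3 = -406141 - (-136)*√246/3 = -406141 + 136*√246/3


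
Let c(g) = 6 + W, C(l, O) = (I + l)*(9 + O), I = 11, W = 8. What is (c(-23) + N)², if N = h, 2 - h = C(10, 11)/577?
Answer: 77651344/332929 ≈ 233.24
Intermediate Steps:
C(l, O) = (9 + O)*(11 + l) (C(l, O) = (11 + l)*(9 + O) = (9 + O)*(11 + l))
c(g) = 14 (c(g) = 6 + 8 = 14)
h = 734/577 (h = 2 - (99 + 9*10 + 11*11 + 11*10)/577 = 2 - (99 + 90 + 121 + 110)/577 = 2 - 420/577 = 734/577 ≈ 1.2721)
N = 734/577 ≈ 1.2721
(c(-23) + N)² = (14 + 734/577)² = (8812/577)² = 77651344/332929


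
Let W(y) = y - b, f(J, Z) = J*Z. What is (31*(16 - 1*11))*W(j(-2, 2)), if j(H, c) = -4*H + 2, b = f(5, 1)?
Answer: 775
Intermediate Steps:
b = 5 (b = 5*1 = 5)
j(H, c) = 2 - 4*H
W(y) = -5 + y (W(y) = y - 1*5 = y - 5 = -5 + y)
(31*(16 - 1*11))*W(j(-2, 2)) = (31*(16 - 1*11))*(-5 + (2 - 4*(-2))) = (31*(16 - 11))*(-5 + (2 + 8)) = (31*5)*(-5 + 10) = 155*5 = 775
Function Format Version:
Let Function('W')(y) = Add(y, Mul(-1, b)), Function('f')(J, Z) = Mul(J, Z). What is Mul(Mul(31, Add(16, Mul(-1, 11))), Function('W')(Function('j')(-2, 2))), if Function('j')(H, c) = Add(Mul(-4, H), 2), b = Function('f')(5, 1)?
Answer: 775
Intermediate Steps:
b = 5 (b = Mul(5, 1) = 5)
Function('j')(H, c) = Add(2, Mul(-4, H))
Function('W')(y) = Add(-5, y) (Function('W')(y) = Add(y, Mul(-1, 5)) = Add(y, -5) = Add(-5, y))
Mul(Mul(31, Add(16, Mul(-1, 11))), Function('W')(Function('j')(-2, 2))) = Mul(Mul(31, Add(16, Mul(-1, 11))), Add(-5, Add(2, Mul(-4, -2)))) = Mul(Mul(31, Add(16, -11)), Add(-5, Add(2, 8))) = Mul(Mul(31, 5), Add(-5, 10)) = Mul(155, 5) = 775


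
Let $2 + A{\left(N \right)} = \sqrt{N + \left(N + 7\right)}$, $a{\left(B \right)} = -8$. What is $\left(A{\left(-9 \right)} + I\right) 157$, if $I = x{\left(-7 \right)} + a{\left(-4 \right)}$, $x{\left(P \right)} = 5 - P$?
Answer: $314 + 157 i \sqrt{11} \approx 314.0 + 520.71 i$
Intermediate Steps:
$A{\left(N \right)} = -2 + \sqrt{7 + 2 N}$ ($A{\left(N \right)} = -2 + \sqrt{N + \left(N + 7\right)} = -2 + \sqrt{N + \left(7 + N\right)} = -2 + \sqrt{7 + 2 N}$)
$I = 4$ ($I = \left(5 - -7\right) - 8 = \left(5 + 7\right) - 8 = 12 - 8 = 4$)
$\left(A{\left(-9 \right)} + I\right) 157 = \left(\left(-2 + \sqrt{7 + 2 \left(-9\right)}\right) + 4\right) 157 = \left(\left(-2 + \sqrt{7 - 18}\right) + 4\right) 157 = \left(\left(-2 + \sqrt{-11}\right) + 4\right) 157 = \left(\left(-2 + i \sqrt{11}\right) + 4\right) 157 = \left(2 + i \sqrt{11}\right) 157 = 314 + 157 i \sqrt{11}$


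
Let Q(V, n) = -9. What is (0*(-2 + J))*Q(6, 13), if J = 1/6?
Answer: 0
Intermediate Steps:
J = ⅙ ≈ 0.16667
(0*(-2 + J))*Q(6, 13) = (0*(-2 + ⅙))*(-9) = (0*(-11/6))*(-9) = 0*(-9) = 0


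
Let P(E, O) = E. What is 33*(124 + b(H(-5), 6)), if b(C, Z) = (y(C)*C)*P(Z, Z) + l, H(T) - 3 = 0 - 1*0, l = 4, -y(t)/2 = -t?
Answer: 7788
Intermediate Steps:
y(t) = 2*t (y(t) = -(-2)*t = 2*t)
H(T) = 3 (H(T) = 3 + (0 - 1*0) = 3 + (0 + 0) = 3 + 0 = 3)
b(C, Z) = 4 + 2*Z*C² (b(C, Z) = ((2*C)*C)*Z + 4 = (2*C²)*Z + 4 = 2*Z*C² + 4 = 4 + 2*Z*C²)
33*(124 + b(H(-5), 6)) = 33*(124 + (4 + 2*6*3²)) = 33*(124 + (4 + 2*6*9)) = 33*(124 + (4 + 108)) = 33*(124 + 112) = 33*236 = 7788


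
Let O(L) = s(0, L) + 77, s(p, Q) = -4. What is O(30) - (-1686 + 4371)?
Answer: -2612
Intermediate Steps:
O(L) = 73 (O(L) = -4 + 77 = 73)
O(30) - (-1686 + 4371) = 73 - (-1686 + 4371) = 73 - 1*2685 = 73 - 2685 = -2612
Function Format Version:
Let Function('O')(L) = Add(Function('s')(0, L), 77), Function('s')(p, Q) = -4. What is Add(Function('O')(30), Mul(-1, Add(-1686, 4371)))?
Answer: -2612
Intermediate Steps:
Function('O')(L) = 73 (Function('O')(L) = Add(-4, 77) = 73)
Add(Function('O')(30), Mul(-1, Add(-1686, 4371))) = Add(73, Mul(-1, Add(-1686, 4371))) = Add(73, Mul(-1, 2685)) = Add(73, -2685) = -2612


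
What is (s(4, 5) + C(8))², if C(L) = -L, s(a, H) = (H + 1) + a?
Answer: 4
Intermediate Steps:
s(a, H) = 1 + H + a (s(a, H) = (1 + H) + a = 1 + H + a)
(s(4, 5) + C(8))² = ((1 + 5 + 4) - 1*8)² = (10 - 8)² = 2² = 4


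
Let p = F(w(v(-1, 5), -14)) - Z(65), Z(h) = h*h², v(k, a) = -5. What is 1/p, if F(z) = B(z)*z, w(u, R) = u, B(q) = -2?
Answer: -1/274615 ≈ -3.6415e-6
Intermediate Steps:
Z(h) = h³
F(z) = -2*z
p = -274615 (p = -2*(-5) - 1*65³ = 10 - 1*274625 = 10 - 274625 = -274615)
1/p = 1/(-274615) = -1/274615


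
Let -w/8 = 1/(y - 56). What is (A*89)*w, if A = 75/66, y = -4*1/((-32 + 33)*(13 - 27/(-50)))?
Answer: 1506325/104808 ≈ 14.372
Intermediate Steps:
y = -200/677 (y = -4/(13 - 27*(-1/50)) = -4/(13 + 27/50) = -4/(1*(677/50)) = -4/677/50 = -4*50/677 = -200/677 ≈ -0.29542)
w = 677/4764 (w = -8/(-200/677 - 56) = -8/(-38112/677) = -8*(-677/38112) = 677/4764 ≈ 0.14211)
A = 25/22 (A = 75*(1/66) = 25/22 ≈ 1.1364)
(A*89)*w = ((25/22)*89)*(677/4764) = (2225/22)*(677/4764) = 1506325/104808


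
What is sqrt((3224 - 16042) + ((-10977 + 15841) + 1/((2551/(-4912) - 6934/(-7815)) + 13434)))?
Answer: I*sqrt(2115410910253727810062047586)/515708843263 ≈ 89.185*I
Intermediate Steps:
sqrt((3224 - 16042) + ((-10977 + 15841) + 1/((2551/(-4912) - 6934/(-7815)) + 13434))) = sqrt(-12818 + (4864 + 1/((2551*(-1/4912) - 6934*(-1/7815)) + 13434))) = sqrt(-12818 + (4864 + 1/((-2551/4912 + 6934/7815) + 13434))) = sqrt(-12818 + (4864 + 1/(14123743/38387280 + 13434))) = sqrt(-12818 + (4864 + 1/(515708843263/38387280))) = sqrt(-12818 + (4864 + 38387280/515708843263)) = sqrt(-12818 + 2508407852018512/515708843263) = sqrt(-4101948100926622/515708843263) = I*sqrt(2115410910253727810062047586)/515708843263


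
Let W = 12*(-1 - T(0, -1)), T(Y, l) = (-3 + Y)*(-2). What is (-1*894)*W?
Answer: 75096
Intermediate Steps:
T(Y, l) = 6 - 2*Y
W = -84 (W = 12*(-1 - (6 - 2*0)) = 12*(-1 - (6 + 0)) = 12*(-1 - 1*6) = 12*(-1 - 6) = 12*(-7) = -84)
(-1*894)*W = -1*894*(-84) = -894*(-84) = 75096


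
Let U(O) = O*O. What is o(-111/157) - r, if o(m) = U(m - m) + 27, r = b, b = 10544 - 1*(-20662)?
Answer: -31179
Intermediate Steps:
U(O) = O²
b = 31206 (b = 10544 + 20662 = 31206)
r = 31206
o(m) = 27 (o(m) = (m - m)² + 27 = 0² + 27 = 0 + 27 = 27)
o(-111/157) - r = 27 - 1*31206 = 27 - 31206 = -31179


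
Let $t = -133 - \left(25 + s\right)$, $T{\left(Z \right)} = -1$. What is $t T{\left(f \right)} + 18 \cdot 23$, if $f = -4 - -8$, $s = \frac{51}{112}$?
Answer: $\frac{64115}{112} \approx 572.46$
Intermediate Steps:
$s = \frac{51}{112}$ ($s = 51 \cdot \frac{1}{112} = \frac{51}{112} \approx 0.45536$)
$f = 4$ ($f = -4 + 8 = 4$)
$t = - \frac{17747}{112}$ ($t = -133 - \left(25 + \frac{51}{112}\right) = -133 - \frac{2851}{112} = - \frac{17747}{112} \approx -158.46$)
$t T{\left(f \right)} + 18 \cdot 23 = \left(- \frac{17747}{112}\right) \left(-1\right) + 18 \cdot 23 = \frac{17747}{112} + 414 = \frac{64115}{112}$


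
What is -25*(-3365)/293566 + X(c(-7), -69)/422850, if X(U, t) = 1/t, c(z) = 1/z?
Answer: 613621346921/2141318108475 ≈ 0.28656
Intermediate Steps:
-25*(-3365)/293566 + X(c(-7), -69)/422850 = -25*(-3365)/293566 + 1/(-69*422850) = 84125*(1/293566) - 1/69*1/422850 = 84125/293566 - 1/29176650 = 613621346921/2141318108475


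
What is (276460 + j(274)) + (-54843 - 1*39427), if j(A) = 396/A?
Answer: 24960228/137 ≈ 1.8219e+5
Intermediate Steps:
(276460 + j(274)) + (-54843 - 1*39427) = (276460 + 396/274) + (-54843 - 1*39427) = (276460 + 396*(1/274)) + (-54843 - 39427) = (276460 + 198/137) - 94270 = 37875218/137 - 94270 = 24960228/137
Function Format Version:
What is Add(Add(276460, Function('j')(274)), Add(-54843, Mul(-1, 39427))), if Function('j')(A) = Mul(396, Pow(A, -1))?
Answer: Rational(24960228, 137) ≈ 1.8219e+5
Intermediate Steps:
Add(Add(276460, Function('j')(274)), Add(-54843, Mul(-1, 39427))) = Add(Add(276460, Mul(396, Pow(274, -1))), Add(-54843, Mul(-1, 39427))) = Add(Add(276460, Mul(396, Rational(1, 274))), Add(-54843, -39427)) = Add(Add(276460, Rational(198, 137)), -94270) = Add(Rational(37875218, 137), -94270) = Rational(24960228, 137)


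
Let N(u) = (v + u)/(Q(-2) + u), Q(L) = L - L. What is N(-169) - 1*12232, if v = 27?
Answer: -2067066/169 ≈ -12231.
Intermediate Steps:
Q(L) = 0
N(u) = (27 + u)/u (N(u) = (27 + u)/(0 + u) = (27 + u)/u)
N(-169) - 1*12232 = (27 - 169)/(-169) - 1*12232 = -1/169*(-142) - 12232 = 142/169 - 12232 = -2067066/169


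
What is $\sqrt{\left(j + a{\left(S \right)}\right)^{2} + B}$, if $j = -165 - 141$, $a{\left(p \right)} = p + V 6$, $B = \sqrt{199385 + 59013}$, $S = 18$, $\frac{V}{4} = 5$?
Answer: $\sqrt{28224 + \sqrt{258398}} \approx 169.51$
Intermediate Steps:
$V = 20$ ($V = 4 \cdot 5 = 20$)
$B = \sqrt{258398} \approx 508.33$
$a{\left(p \right)} = 120 + p$ ($a{\left(p \right)} = p + 20 \cdot 6 = p + 120 = 120 + p$)
$j = -306$
$\sqrt{\left(j + a{\left(S \right)}\right)^{2} + B} = \sqrt{\left(-306 + \left(120 + 18\right)\right)^{2} + \sqrt{258398}} = \sqrt{\left(-306 + 138\right)^{2} + \sqrt{258398}} = \sqrt{\left(-168\right)^{2} + \sqrt{258398}} = \sqrt{28224 + \sqrt{258398}}$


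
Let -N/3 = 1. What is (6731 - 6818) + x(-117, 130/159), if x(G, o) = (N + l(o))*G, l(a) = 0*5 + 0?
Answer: 264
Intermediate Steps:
N = -3 (N = -3*1 = -3)
l(a) = 0 (l(a) = 0 + 0 = 0)
x(G, o) = -3*G (x(G, o) = (-3 + 0)*G = -3*G)
(6731 - 6818) + x(-117, 130/159) = (6731 - 6818) - 3*(-117) = -87 + 351 = 264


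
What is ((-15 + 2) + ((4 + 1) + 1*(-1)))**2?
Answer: 81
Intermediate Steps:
((-15 + 2) + ((4 + 1) + 1*(-1)))**2 = (-13 + (5 - 1))**2 = (-13 + 4)**2 = (-9)**2 = 81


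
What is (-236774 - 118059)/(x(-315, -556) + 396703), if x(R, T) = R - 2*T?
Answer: -354833/397500 ≈ -0.89266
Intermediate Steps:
(-236774 - 118059)/(x(-315, -556) + 396703) = (-236774 - 118059)/((-315 - 2*(-556)) + 396703) = -354833/((-315 + 1112) + 396703) = -354833/(797 + 396703) = -354833/397500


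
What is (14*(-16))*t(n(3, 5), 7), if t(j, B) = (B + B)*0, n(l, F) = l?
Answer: 0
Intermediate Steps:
t(j, B) = 0 (t(j, B) = (2*B)*0 = 0)
(14*(-16))*t(n(3, 5), 7) = (14*(-16))*0 = -224*0 = 0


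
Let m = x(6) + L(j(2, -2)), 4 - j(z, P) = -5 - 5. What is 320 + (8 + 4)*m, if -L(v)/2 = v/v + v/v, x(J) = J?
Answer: 344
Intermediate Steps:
j(z, P) = 14 (j(z, P) = 4 - (-5 - 5) = 4 - 1*(-10) = 4 + 10 = 14)
L(v) = -4 (L(v) = -2*(v/v + v/v) = -2*(1 + 1) = -2*2 = -4)
m = 2 (m = 6 - 4 = 2)
320 + (8 + 4)*m = 320 + (8 + 4)*2 = 320 + 12*2 = 320 + 24 = 344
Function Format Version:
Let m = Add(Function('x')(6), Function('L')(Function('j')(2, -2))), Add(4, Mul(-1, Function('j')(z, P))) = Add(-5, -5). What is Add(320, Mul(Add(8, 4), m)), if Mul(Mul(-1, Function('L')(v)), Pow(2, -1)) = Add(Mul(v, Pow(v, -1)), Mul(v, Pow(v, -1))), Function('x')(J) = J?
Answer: 344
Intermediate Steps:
Function('j')(z, P) = 14 (Function('j')(z, P) = Add(4, Mul(-1, Add(-5, -5))) = Add(4, Mul(-1, -10)) = Add(4, 10) = 14)
Function('L')(v) = -4 (Function('L')(v) = Mul(-2, Add(Mul(v, Pow(v, -1)), Mul(v, Pow(v, -1)))) = Mul(-2, Add(1, 1)) = Mul(-2, 2) = -4)
m = 2 (m = Add(6, -4) = 2)
Add(320, Mul(Add(8, 4), m)) = Add(320, Mul(Add(8, 4), 2)) = Add(320, Mul(12, 2)) = Add(320, 24) = 344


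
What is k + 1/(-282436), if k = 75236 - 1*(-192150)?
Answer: 75519432295/282436 ≈ 2.6739e+5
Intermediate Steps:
k = 267386 (k = 75236 + 192150 = 267386)
k + 1/(-282436) = 267386 + 1/(-282436) = 267386 - 1/282436 = 75519432295/282436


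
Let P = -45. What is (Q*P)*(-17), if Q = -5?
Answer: -3825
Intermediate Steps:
(Q*P)*(-17) = -5*(-45)*(-17) = 225*(-17) = -3825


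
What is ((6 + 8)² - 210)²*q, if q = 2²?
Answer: 784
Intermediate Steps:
q = 4
((6 + 8)² - 210)²*q = ((6 + 8)² - 210)²*4 = (14² - 210)²*4 = (196 - 210)²*4 = (-14)²*4 = 196*4 = 784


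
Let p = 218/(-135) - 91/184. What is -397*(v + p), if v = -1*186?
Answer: 1855036889/24840 ≈ 74679.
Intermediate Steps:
p = -52397/24840 (p = 218*(-1/135) - 91*1/184 = -218/135 - 91/184 = -52397/24840 ≈ -2.1094)
v = -186
-397*(v + p) = -397*(-186 - 52397/24840) = -397*(-4672637/24840) = 1855036889/24840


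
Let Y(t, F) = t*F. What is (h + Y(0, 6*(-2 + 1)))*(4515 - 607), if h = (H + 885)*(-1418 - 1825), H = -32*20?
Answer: -3105042780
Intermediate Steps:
H = -640
h = -794535 (h = (-640 + 885)*(-1418 - 1825) = 245*(-3243) = -794535)
Y(t, F) = F*t
(h + Y(0, 6*(-2 + 1)))*(4515 - 607) = (-794535 + (6*(-2 + 1))*0)*(4515 - 607) = (-794535 + (6*(-1))*0)*3908 = (-794535 - 6*0)*3908 = (-794535 + 0)*3908 = -794535*3908 = -3105042780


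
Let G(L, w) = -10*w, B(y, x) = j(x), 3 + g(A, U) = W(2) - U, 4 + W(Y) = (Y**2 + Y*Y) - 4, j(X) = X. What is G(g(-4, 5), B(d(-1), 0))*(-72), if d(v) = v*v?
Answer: 0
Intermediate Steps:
W(Y) = -8 + 2*Y**2 (W(Y) = -4 + ((Y**2 + Y*Y) - 4) = -4 + ((Y**2 + Y**2) - 4) = -4 + (2*Y**2 - 4) = -4 + (-4 + 2*Y**2) = -8 + 2*Y**2)
g(A, U) = -3 - U (g(A, U) = -3 + ((-8 + 2*2**2) - U) = -3 + ((-8 + 2*4) - U) = -3 + ((-8 + 8) - U) = -3 + (0 - U) = -3 - U)
d(v) = v**2
B(y, x) = x
G(g(-4, 5), B(d(-1), 0))*(-72) = -10*0*(-72) = 0*(-72) = 0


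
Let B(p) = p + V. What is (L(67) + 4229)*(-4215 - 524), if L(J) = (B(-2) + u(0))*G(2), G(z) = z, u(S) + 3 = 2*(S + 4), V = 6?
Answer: -20126533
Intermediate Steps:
u(S) = 5 + 2*S (u(S) = -3 + 2*(S + 4) = -3 + 2*(4 + S) = -3 + (8 + 2*S) = 5 + 2*S)
B(p) = 6 + p (B(p) = p + 6 = 6 + p)
L(J) = 18 (L(J) = ((6 - 2) + (5 + 2*0))*2 = (4 + (5 + 0))*2 = (4 + 5)*2 = 9*2 = 18)
(L(67) + 4229)*(-4215 - 524) = (18 + 4229)*(-4215 - 524) = 4247*(-4739) = -20126533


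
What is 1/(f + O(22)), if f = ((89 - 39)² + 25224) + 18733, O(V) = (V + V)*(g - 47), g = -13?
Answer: 1/43817 ≈ 2.2822e-5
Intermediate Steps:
O(V) = -120*V (O(V) = (V + V)*(-13 - 47) = (2*V)*(-60) = -120*V)
f = 46457 (f = (50² + 25224) + 18733 = (2500 + 25224) + 18733 = 27724 + 18733 = 46457)
1/(f + O(22)) = 1/(46457 - 120*22) = 1/(46457 - 2640) = 1/43817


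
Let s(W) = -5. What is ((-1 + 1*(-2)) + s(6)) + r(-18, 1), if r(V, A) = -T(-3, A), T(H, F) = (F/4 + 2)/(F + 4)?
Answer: -169/20 ≈ -8.4500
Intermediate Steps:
T(H, F) = (2 + F/4)/(4 + F) (T(H, F) = (F*(1/4) + 2)/(4 + F) = (F/4 + 2)/(4 + F) = (2 + F/4)/(4 + F))
r(V, A) = -(8 + A)/(4*(4 + A))
((-1 + 1*(-2)) + s(6)) + r(-18, 1) = ((-1 + 1*(-2)) - 5) + (-8 - 1*1)/(4*(4 + 1)) = ((-1 - 2) - 5) + (1/4)*(-8 - 1)/5 = (-3 - 5) + (1/4)*(1/5)*(-9) = -8 - 9/20 = -169/20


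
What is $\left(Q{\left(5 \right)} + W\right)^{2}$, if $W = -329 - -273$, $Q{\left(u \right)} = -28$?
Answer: $7056$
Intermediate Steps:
$W = -56$ ($W = -329 + 273 = -56$)
$\left(Q{\left(5 \right)} + W\right)^{2} = \left(-28 - 56\right)^{2} = \left(-84\right)^{2} = 7056$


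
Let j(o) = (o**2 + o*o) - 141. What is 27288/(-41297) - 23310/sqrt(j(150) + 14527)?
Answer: -27288/41297 - 11655*sqrt(59386)/29693 ≈ -96.314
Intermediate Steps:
j(o) = -141 + 2*o**2 (j(o) = (o**2 + o**2) - 141 = 2*o**2 - 141 = -141 + 2*o**2)
27288/(-41297) - 23310/sqrt(j(150) + 14527) = 27288/(-41297) - 23310/sqrt((-141 + 2*150**2) + 14527) = 27288*(-1/41297) - 23310/sqrt((-141 + 2*22500) + 14527) = -27288/41297 - 23310/sqrt((-141 + 45000) + 14527) = -27288/41297 - 23310/sqrt(44859 + 14527) = -27288/41297 - 23310*sqrt(59386)/59386 = -27288/41297 - 11655*sqrt(59386)/29693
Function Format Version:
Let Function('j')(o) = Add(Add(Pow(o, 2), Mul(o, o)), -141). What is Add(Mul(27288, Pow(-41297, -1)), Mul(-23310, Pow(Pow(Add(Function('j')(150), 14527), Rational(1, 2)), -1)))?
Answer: Add(Rational(-27288, 41297), Mul(Rational(-11655, 29693), Pow(59386, Rational(1, 2)))) ≈ -96.314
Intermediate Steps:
Function('j')(o) = Add(-141, Mul(2, Pow(o, 2))) (Function('j')(o) = Add(Add(Pow(o, 2), Pow(o, 2)), -141) = Add(Mul(2, Pow(o, 2)), -141) = Add(-141, Mul(2, Pow(o, 2))))
Add(Mul(27288, Pow(-41297, -1)), Mul(-23310, Pow(Pow(Add(Function('j')(150), 14527), Rational(1, 2)), -1))) = Add(Mul(27288, Pow(-41297, -1)), Mul(-23310, Pow(Pow(Add(Add(-141, Mul(2, Pow(150, 2))), 14527), Rational(1, 2)), -1))) = Add(Mul(27288, Rational(-1, 41297)), Mul(-23310, Pow(Pow(Add(Add(-141, Mul(2, 22500)), 14527), Rational(1, 2)), -1))) = Add(Rational(-27288, 41297), Mul(-23310, Pow(Pow(Add(Add(-141, 45000), 14527), Rational(1, 2)), -1))) = Add(Rational(-27288, 41297), Mul(-23310, Pow(Pow(Add(44859, 14527), Rational(1, 2)), -1))) = Add(Rational(-27288, 41297), Mul(-23310, Pow(Pow(59386, Rational(1, 2)), -1))) = Add(Rational(-27288, 41297), Mul(-23310, Mul(Rational(1, 59386), Pow(59386, Rational(1, 2))))) = Add(Rational(-27288, 41297), Mul(Rational(-11655, 29693), Pow(59386, Rational(1, 2))))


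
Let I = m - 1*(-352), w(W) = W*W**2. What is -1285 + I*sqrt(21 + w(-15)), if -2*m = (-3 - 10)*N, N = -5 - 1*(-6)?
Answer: -1285 + 717*I*sqrt(3354)/2 ≈ -1285.0 + 20762.0*I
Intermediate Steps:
N = 1 (N = -5 + 6 = 1)
m = 13/2 (m = -(-3 - 10)/2 = -(-13)/2 = -1/2*(-13) = 13/2 ≈ 6.5000)
w(W) = W**3
I = 717/2 (I = 13/2 - 1*(-352) = 13/2 + 352 = 717/2 ≈ 358.50)
-1285 + I*sqrt(21 + w(-15)) = -1285 + 717*sqrt(21 + (-15)**3)/2 = -1285 + 717*sqrt(21 - 3375)/2 = -1285 + 717*sqrt(-3354)/2 = -1285 + 717*(I*sqrt(3354))/2 = -1285 + 717*I*sqrt(3354)/2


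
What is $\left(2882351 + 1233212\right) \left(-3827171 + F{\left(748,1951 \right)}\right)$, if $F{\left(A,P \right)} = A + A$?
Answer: $-15744806480025$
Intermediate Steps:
$F{\left(A,P \right)} = 2 A$
$\left(2882351 + 1233212\right) \left(-3827171 + F{\left(748,1951 \right)}\right) = \left(2882351 + 1233212\right) \left(-3827171 + 2 \cdot 748\right) = 4115563 \left(-3827171 + 1496\right) = 4115563 \left(-3825675\right) = -15744806480025$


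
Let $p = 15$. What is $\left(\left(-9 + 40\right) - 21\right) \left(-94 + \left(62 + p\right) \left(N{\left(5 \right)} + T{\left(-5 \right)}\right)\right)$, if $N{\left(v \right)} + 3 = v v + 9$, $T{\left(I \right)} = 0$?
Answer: $22930$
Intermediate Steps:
$N{\left(v \right)} = 6 + v^{2}$ ($N{\left(v \right)} = -3 + \left(v v + 9\right) = -3 + \left(v^{2} + 9\right) = -3 + \left(9 + v^{2}\right) = 6 + v^{2}$)
$\left(\left(-9 + 40\right) - 21\right) \left(-94 + \left(62 + p\right) \left(N{\left(5 \right)} + T{\left(-5 \right)}\right)\right) = \left(\left(-9 + 40\right) - 21\right) \left(-94 + \left(62 + 15\right) \left(\left(6 + 5^{2}\right) + 0\right)\right) = \left(31 - 21\right) \left(-94 + 77 \left(\left(6 + 25\right) + 0\right)\right) = 10 \left(-94 + 77 \left(31 + 0\right)\right) = 10 \left(-94 + 77 \cdot 31\right) = 10 \left(-94 + 2387\right) = 10 \cdot 2293 = 22930$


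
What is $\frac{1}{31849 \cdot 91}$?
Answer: $\frac{1}{2898259} \approx 3.4503 \cdot 10^{-7}$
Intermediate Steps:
$\frac{1}{31849 \cdot 91} = \frac{1}{2898259}$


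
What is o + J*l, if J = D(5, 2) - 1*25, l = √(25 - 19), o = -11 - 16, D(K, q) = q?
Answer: -27 - 23*√6 ≈ -83.338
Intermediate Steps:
o = -27
l = √6 ≈ 2.4495
J = -23 (J = 2 - 1*25 = 2 - 25 = -23)
o + J*l = -27 - 23*√6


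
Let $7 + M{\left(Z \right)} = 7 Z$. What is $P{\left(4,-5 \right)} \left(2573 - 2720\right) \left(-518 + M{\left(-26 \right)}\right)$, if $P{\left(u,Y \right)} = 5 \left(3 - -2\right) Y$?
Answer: $-12991125$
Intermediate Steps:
$M{\left(Z \right)} = -7 + 7 Z$
$P{\left(u,Y \right)} = 25 Y$ ($P{\left(u,Y \right)} = 5 \left(3 + 2\right) Y = 5 \cdot 5 Y = 25 Y$)
$P{\left(4,-5 \right)} \left(2573 - 2720\right) \left(-518 + M{\left(-26 \right)}\right) = 25 \left(-5\right) \left(2573 - 2720\right) \left(-518 + \left(-7 + 7 \left(-26\right)\right)\right) = - 125 \left(- 147 \left(-518 - 189\right)\right) = - 125 \left(\left(-147\right) \left(-707\right)\right) = \left(-125\right) 103929 = -12991125$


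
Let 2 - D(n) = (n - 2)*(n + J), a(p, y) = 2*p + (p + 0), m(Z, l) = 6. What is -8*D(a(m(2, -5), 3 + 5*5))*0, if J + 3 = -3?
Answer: 0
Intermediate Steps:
J = -6 (J = -3 - 3 = -6)
a(p, y) = 3*p (a(p, y) = 2*p + p = 3*p)
D(n) = 2 - (-6 + n)*(-2 + n) (D(n) = 2 - (n - 2)*(n - 6) = 2 - (-2 + n)*(-6 + n) = 2 - (-6 + n)*(-2 + n))
-8*D(a(m(2, -5), 3 + 5*5))*0 = -8*(-10 - (3*6)**2 + 8*(3*6))*0 = -8*(-10 - 1*18**2 + 8*18)*0 = -8*(-10 - 1*324 + 144)*0 = -8*(-10 - 324 + 144)*0 = -8*(-190)*0 = 1520*0 = 0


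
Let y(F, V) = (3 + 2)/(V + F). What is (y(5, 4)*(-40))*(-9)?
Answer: 200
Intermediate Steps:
y(F, V) = 5/(F + V)
(y(5, 4)*(-40))*(-9) = ((5/(5 + 4))*(-40))*(-9) = ((5/9)*(-40))*(-9) = -200/9*(-9) = 200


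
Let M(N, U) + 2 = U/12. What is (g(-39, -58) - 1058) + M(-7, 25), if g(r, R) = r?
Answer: -13163/12 ≈ -1096.9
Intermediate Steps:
M(N, U) = -2 + U/12
(g(-39, -58) - 1058) + M(-7, 25) = (-39 - 1058) + (-2 + (1/12)*25) = -1097 + (-2 + 25/12) = -1097 + 1/12 = -13163/12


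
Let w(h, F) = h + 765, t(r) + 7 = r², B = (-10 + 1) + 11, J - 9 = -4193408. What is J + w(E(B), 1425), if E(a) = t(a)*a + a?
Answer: -4192638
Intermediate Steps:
J = -4193399 (J = 9 - 4193408 = -4193399)
B = 2 (B = -9 + 11 = 2)
t(r) = -7 + r²
E(a) = a + a*(-7 + a²) (E(a) = (-7 + a²)*a + a = a*(-7 + a²) + a = a + a*(-7 + a²))
w(h, F) = 765 + h
J + w(E(B), 1425) = -4193399 + (765 + 2*(-6 + 2²)) = -4193399 + (765 + 2*(-6 + 4)) = -4193399 + (765 + 2*(-2)) = -4193399 + (765 - 4) = -4193399 + 761 = -4192638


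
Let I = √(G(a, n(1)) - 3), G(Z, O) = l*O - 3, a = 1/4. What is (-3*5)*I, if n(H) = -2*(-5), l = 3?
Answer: -30*√6 ≈ -73.485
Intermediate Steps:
a = ¼ ≈ 0.25000
n(H) = 10
G(Z, O) = -3 + 3*O (G(Z, O) = 3*O - 3 = -3 + 3*O)
I = 2*√6 (I = √((-3 + 3*10) - 3) = √((-3 + 30) - 3) = √(27 - 3) = √24 = 2*√6 ≈ 4.8990)
(-3*5)*I = (-3*5)*(2*√6) = -30*√6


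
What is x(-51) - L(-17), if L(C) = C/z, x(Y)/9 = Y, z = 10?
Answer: -4573/10 ≈ -457.30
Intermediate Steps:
x(Y) = 9*Y
L(C) = C/10
x(-51) - L(-17) = 9*(-51) - (-17)/10 = -459 - 1*(-17/10) = -459 + 17/10 = -4573/10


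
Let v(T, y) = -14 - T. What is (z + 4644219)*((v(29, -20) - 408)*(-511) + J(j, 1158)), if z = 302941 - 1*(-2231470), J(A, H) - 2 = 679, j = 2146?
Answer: 1659282895460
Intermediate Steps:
J(A, H) = 681 (J(A, H) = 2 + 679 = 681)
z = 2534411 (z = 302941 + 2231470 = 2534411)
(z + 4644219)*((v(29, -20) - 408)*(-511) + J(j, 1158)) = (2534411 + 4644219)*(((-14 - 1*29) - 408)*(-511) + 681) = 7178630*(((-14 - 29) - 408)*(-511) + 681) = 7178630*((-43 - 408)*(-511) + 681) = 7178630*(-451*(-511) + 681) = 7178630*(230461 + 681) = 7178630*231142 = 1659282895460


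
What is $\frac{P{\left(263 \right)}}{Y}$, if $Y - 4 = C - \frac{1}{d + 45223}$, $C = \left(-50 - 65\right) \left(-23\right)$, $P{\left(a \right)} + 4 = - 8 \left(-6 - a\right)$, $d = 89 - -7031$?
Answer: $\frac{56216382}{69328303} \approx 0.81087$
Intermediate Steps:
$d = 7120$ ($d = 89 + 7031 = 7120$)
$P{\left(a \right)} = 44 + 8 a$ ($P{\left(a \right)} = -4 - 8 \left(-6 - a\right) = -4 + \left(48 + 8 a\right) = 44 + 8 a$)
$C = 2645$ ($C = \left(-115\right) \left(-23\right) = 2645$)
$Y = \frac{138656606}{52343}$ ($Y = 4 + \left(2645 - \frac{1}{7120 + 45223}\right) = 4 + \left(2645 - \frac{1}{52343}\right) = 4 + \frac{138447234}{52343} = \frac{138656606}{52343} \approx 2649.0$)
$\frac{P{\left(263 \right)}}{Y} = \frac{44 + 8 \cdot 263}{\frac{138656606}{52343}} = \left(44 + 2104\right) \frac{52343}{138656606} = 2148 \cdot \frac{52343}{138656606} = \frac{56216382}{69328303}$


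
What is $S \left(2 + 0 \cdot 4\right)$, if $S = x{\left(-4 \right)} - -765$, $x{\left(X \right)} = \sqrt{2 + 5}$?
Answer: $1530 + 2 \sqrt{7} \approx 1535.3$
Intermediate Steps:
$x{\left(X \right)} = \sqrt{7}$
$S = 765 + \sqrt{7}$ ($S = \sqrt{7} - -765 = \sqrt{7} + 765 = 765 + \sqrt{7} \approx 767.65$)
$S \left(2 + 0 \cdot 4\right) = \left(765 + \sqrt{7}\right) \left(2 + 0 \cdot 4\right) = \left(765 + \sqrt{7}\right) \left(2 + 0\right) = \left(765 + \sqrt{7}\right) 2 = 1530 + 2 \sqrt{7}$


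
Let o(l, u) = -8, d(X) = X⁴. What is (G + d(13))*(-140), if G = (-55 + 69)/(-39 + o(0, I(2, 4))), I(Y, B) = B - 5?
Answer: -187929420/47 ≈ -3.9985e+6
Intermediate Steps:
I(Y, B) = -5 + B
G = -14/47 (G = (-55 + 69)/(-39 - 8) = 14/(-47) = 14*(-1/47) = -14/47 ≈ -0.29787)
(G + d(13))*(-140) = (-14/47 + 13⁴)*(-140) = (-14/47 + 28561)*(-140) = (1342353/47)*(-140) = -187929420/47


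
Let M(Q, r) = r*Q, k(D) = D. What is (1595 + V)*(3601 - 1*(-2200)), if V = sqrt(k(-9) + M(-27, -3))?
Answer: 9252595 + 34806*sqrt(2) ≈ 9.3018e+6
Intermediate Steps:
M(Q, r) = Q*r
V = 6*sqrt(2) (V = sqrt(-9 - 27*(-3)) = sqrt(-9 + 81) = sqrt(72) = 6*sqrt(2) ≈ 8.4853)
(1595 + V)*(3601 - 1*(-2200)) = (1595 + 6*sqrt(2))*(3601 - 1*(-2200)) = (1595 + 6*sqrt(2))*(3601 + 2200) = (1595 + 6*sqrt(2))*5801 = 9252595 + 34806*sqrt(2)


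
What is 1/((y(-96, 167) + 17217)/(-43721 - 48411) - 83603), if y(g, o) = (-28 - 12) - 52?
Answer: -92132/7702528721 ≈ -1.1961e-5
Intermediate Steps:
y(g, o) = -92 (y(g, o) = -40 - 52 = -92)
1/((y(-96, 167) + 17217)/(-43721 - 48411) - 83603) = 1/((-92 + 17217)/(-43721 - 48411) - 83603) = 1/(17125/(-92132) - 83603) = 1/(17125*(-1/92132) - 83603) = 1/(-17125/92132 - 83603) = 1/(-7702528721/92132) = -92132/7702528721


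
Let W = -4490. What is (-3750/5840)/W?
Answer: 75/524432 ≈ 0.00014301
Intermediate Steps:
(-3750/5840)/W = -3750/5840/(-4490) = -3750*1/5840*(-1/4490) = -375/584*(-1/4490) = 75/524432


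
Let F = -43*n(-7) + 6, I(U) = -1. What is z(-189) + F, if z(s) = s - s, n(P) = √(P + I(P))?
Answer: 6 - 86*I*√2 ≈ 6.0 - 121.62*I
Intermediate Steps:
n(P) = √(-1 + P) (n(P) = √(P - 1) = √(-1 + P))
z(s) = 0
F = 6 - 86*I*√2 (F = -43*√(-1 - 7) + 6 = -86*I*√2 + 6 = 6 - 86*I*√2 ≈ 6.0 - 121.62*I)
z(-189) + F = 0 + (6 - 86*I*√2) = 6 - 86*I*√2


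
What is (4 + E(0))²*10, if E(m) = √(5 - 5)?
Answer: 160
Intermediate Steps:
E(m) = 0 (E(m) = √0 = 0)
(4 + E(0))²*10 = (4 + 0)²*10 = 4²*10 = 16*10 = 160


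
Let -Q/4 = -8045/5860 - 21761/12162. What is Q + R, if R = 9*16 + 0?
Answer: 279105827/1781733 ≈ 156.65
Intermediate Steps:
Q = 22536275/1781733 (Q = -4*(-8045/5860 - 21761/12162) = -4*(-8045*1/5860 - 21761*1/12162) = -4*(-1609/1172 - 21761/12162) = -4*(-22536275/7126932) = 22536275/1781733 ≈ 12.649)
R = 144 (R = 144 + 0 = 144)
Q + R = 22536275/1781733 + 144 = 279105827/1781733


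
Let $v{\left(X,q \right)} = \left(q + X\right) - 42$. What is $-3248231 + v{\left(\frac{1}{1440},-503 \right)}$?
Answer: $- \frac{4678237439}{1440} \approx -3.2488 \cdot 10^{6}$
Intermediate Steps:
$v{\left(X,q \right)} = -42 + X + q$ ($v{\left(X,q \right)} = \left(X + q\right) - 42 = -42 + X + q$)
$-3248231 + v{\left(\frac{1}{1440},-503 \right)} = -3248231 - \left(545 - \frac{1}{1440}\right) = -3248231 - \frac{784799}{1440} = - \frac{4678237439}{1440}$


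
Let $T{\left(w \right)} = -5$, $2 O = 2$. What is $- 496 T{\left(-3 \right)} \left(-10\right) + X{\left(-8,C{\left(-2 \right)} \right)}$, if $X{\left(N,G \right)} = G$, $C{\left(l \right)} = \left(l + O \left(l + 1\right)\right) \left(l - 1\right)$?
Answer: $-24791$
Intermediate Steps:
$O = 1$ ($O = \frac{1}{2} \cdot 2 = 1$)
$C{\left(l \right)} = \left(1 + 2 l\right) \left(-1 + l\right)$ ($C{\left(l \right)} = \left(l + 1 \left(l + 1\right)\right) \left(l - 1\right) = \left(l + 1 \left(1 + l\right)\right) \left(-1 + l\right) = \left(l + \left(1 + l\right)\right) \left(-1 + l\right) = \left(1 + 2 l\right) \left(-1 + l\right)$)
$- 496 T{\left(-3 \right)} \left(-10\right) + X{\left(-8,C{\left(-2 \right)} \right)} = - 496 \left(\left(-5\right) \left(-10\right)\right) - \left(-1 - 8\right) = \left(-496\right) 50 + \left(-1 + 2 + 2 \cdot 4\right) = -24800 + \left(-1 + 2 + 8\right) = -24800 + 9 = -24791$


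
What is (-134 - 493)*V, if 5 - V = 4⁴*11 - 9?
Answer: 1756854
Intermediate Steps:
V = -2802 (V = 5 - (4⁴*11 - 9) = 5 - (256*11 - 9) = 5 - (2816 - 9) = 5 - 1*2807 = 5 - 2807 = -2802)
(-134 - 493)*V = (-134 - 493)*(-2802) = -627*(-2802) = 1756854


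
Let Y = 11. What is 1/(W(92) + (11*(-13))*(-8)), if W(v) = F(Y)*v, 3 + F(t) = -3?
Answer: 1/592 ≈ 0.0016892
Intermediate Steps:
F(t) = -6 (F(t) = -3 - 3 = -6)
W(v) = -6*v
1/(W(92) + (11*(-13))*(-8)) = 1/(-6*92 + (11*(-13))*(-8)) = 1/(-552 - 143*(-8)) = 1/(-552 + 1144) = 1/592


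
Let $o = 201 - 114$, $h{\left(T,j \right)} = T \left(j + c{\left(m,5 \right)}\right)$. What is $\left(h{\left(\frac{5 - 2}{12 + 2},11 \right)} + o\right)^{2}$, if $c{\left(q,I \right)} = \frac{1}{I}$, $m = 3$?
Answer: $\frac{199809}{25} \approx 7992.4$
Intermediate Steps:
$h{\left(T,j \right)} = T \left(\frac{1}{5} + j\right)$ ($h{\left(T,j \right)} = T \left(j + \frac{1}{5}\right) = T \left(\frac{1}{5} + j\right)$)
$o = 87$
$\left(h{\left(\frac{5 - 2}{12 + 2},11 \right)} + o\right)^{2} = \left(\frac{5 - 2}{12 + 2} \left(\frac{1}{5} + 11\right) + 87\right)^{2} = \left(\frac{3}{14} \cdot \frac{56}{5} + 87\right)^{2} = \left(\frac{12}{5} + 87\right)^{2} = \left(\frac{447}{5}\right)^{2} = \frac{199809}{25}$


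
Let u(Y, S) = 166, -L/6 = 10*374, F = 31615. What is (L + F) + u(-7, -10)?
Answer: 9341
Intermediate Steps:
L = -22440 (L = -60*374 = -6*3740 = -22440)
(L + F) + u(-7, -10) = (-22440 + 31615) + 166 = 9175 + 166 = 9341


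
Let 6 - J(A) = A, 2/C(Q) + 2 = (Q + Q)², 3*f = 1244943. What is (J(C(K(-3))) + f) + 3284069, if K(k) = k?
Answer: 62883951/17 ≈ 3.6991e+6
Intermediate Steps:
f = 414981 (f = (⅓)*1244943 = 414981)
C(Q) = 2/(-2 + 4*Q²) (C(Q) = 2/(-2 + (Q + Q)²) = 2/(-2 + (2*Q)²) = 2/(-2 + 4*Q²))
J(A) = 6 - A
(J(C(K(-3))) + f) + 3284069 = ((6 - 1/(-1 + 2*(-3)²)) + 414981) + 3284069 = ((6 - 1/(-1 + 2*9)) + 414981) + 3284069 = ((6 - 1/(-1 + 18)) + 414981) + 3284069 = ((6 - 1/17) + 414981) + 3284069 = (101/17 + 414981) + 3284069 = 7054778/17 + 3284069 = 62883951/17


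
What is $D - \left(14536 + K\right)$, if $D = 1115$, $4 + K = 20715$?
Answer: $-34132$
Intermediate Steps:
$K = 20711$ ($K = -4 + 20715 = 20711$)
$D - \left(14536 + K\right) = 1115 - 35247 = -34132$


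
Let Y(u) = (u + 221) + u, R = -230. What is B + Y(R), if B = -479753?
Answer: -479992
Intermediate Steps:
Y(u) = 221 + 2*u (Y(u) = (221 + u) + u = 221 + 2*u)
B + Y(R) = -479753 + (221 + 2*(-230)) = -479753 + (221 - 460) = -479753 - 239 = -479992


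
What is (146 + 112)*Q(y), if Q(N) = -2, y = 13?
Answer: -516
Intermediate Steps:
(146 + 112)*Q(y) = (146 + 112)*(-2) = 258*(-2) = -516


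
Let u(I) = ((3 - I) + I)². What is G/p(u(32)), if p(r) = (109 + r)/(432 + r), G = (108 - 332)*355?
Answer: -17534160/59 ≈ -2.9719e+5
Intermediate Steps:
G = -79520 (G = -224*355 = -79520)
u(I) = 9 (u(I) = 3² = 9)
p(r) = (109 + r)/(432 + r)
G/p(u(32)) = -79520*(432 + 9)/(109 + 9) = -79520/(118/441) = -79520/((1/441)*118) = -79520/118/441 = -79520*441/118 = -17534160/59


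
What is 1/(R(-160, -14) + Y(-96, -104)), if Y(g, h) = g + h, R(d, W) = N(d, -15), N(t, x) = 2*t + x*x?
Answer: -1/295 ≈ -0.0033898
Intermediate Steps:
N(t, x) = x**2 + 2*t (N(t, x) = 2*t + x**2 = x**2 + 2*t)
R(d, W) = 225 + 2*d (R(d, W) = (-15)**2 + 2*d = 225 + 2*d)
1/(R(-160, -14) + Y(-96, -104)) = 1/((225 + 2*(-160)) + (-96 - 104)) = 1/((225 - 320) - 200) = 1/(-95 - 200) = 1/(-295) = -1/295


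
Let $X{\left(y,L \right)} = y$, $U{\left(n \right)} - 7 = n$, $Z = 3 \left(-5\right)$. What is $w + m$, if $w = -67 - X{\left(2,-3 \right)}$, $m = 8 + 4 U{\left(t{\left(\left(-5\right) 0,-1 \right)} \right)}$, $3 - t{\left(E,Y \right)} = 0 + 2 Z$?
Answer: $99$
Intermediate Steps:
$Z = -15$
$t{\left(E,Y \right)} = 33$ ($t{\left(E,Y \right)} = 3 - \left(0 + 2 \left(-15\right)\right) = 3 - \left(0 - 30\right) = 3 - -30 = 3 + 30 = 33$)
$U{\left(n \right)} = 7 + n$
$m = 168$ ($m = 8 + 4 \left(7 + 33\right) = 8 + 4 \cdot 40 = 8 + 160 = 168$)
$w = -69$ ($w = -67 - 2 = -69$)
$w + m = -69 + 168 = 99$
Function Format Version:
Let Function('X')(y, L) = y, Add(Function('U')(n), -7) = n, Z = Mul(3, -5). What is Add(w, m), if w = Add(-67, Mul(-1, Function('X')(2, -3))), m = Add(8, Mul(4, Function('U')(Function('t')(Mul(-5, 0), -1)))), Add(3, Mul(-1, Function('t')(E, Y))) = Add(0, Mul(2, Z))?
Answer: 99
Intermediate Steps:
Z = -15
Function('t')(E, Y) = 33 (Function('t')(E, Y) = Add(3, Mul(-1, Add(0, Mul(2, -15)))) = Add(3, Mul(-1, Add(0, -30))) = Add(3, Mul(-1, -30)) = Add(3, 30) = 33)
Function('U')(n) = Add(7, n)
m = 168 (m = Add(8, Mul(4, Add(7, 33))) = Add(8, Mul(4, 40)) = Add(8, 160) = 168)
w = -69 (w = Add(-67, Mul(-1, 2)) = Add(-67, -2) = -69)
Add(w, m) = Add(-69, 168) = 99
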